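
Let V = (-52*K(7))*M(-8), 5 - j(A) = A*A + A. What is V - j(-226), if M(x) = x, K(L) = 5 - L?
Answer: 50013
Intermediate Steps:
j(A) = 5 - A - A² (j(A) = 5 - (A*A + A) = 5 - (A² + A) = 5 - (A + A²) = 5 + (-A - A²) = 5 - A - A²)
V = -832 (V = -52*(5 - 1*7)*(-8) = -52*(5 - 7)*(-8) = -52*(-2)*(-8) = 104*(-8) = -832)
V - j(-226) = -832 - (5 - 1*(-226) - 1*(-226)²) = -832 - (5 + 226 - 1*51076) = -832 - (5 + 226 - 51076) = -832 - 1*(-50845) = -832 + 50845 = 50013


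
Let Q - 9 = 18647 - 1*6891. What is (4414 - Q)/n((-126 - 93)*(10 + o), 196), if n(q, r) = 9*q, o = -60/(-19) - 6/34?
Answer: 2374373/8264403 ≈ 0.28730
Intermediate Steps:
o = 963/323 (o = -60*(-1/19) - 6*1/34 = 60/19 - 3/17 = 963/323 ≈ 2.9814)
Q = 11765 (Q = 9 + (18647 - 1*6891) = 9 + (18647 - 6891) = 9 + 11756 = 11765)
(4414 - Q)/n((-126 - 93)*(10 + o), 196) = (4414 - 1*11765)/((9*((-126 - 93)*(10 + 963/323)))) = (4414 - 11765)/((9*(-219*4193/323))) = -7351/(9*(-918267/323)) = -7351/(-8264403/323) = -7351*(-323/8264403) = 2374373/8264403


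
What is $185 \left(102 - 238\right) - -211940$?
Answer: $186780$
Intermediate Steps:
$185 \left(102 - 238\right) - -211940 = 185 \left(-136\right) + 211940 = -25160 + 211940 = 186780$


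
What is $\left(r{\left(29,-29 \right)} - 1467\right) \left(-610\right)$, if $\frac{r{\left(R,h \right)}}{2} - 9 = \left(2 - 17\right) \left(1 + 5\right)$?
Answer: $993690$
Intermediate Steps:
$r{\left(R,h \right)} = -162$ ($r{\left(R,h \right)} = 18 + 2 \left(2 - 17\right) \left(1 + 5\right) = 18 + 2 \left(\left(-15\right) 6\right) = 18 + 2 \left(-90\right) = 18 - 180 = -162$)
$\left(r{\left(29,-29 \right)} - 1467\right) \left(-610\right) = \left(-162 - 1467\right) \left(-610\right) = \left(-1629\right) \left(-610\right) = 993690$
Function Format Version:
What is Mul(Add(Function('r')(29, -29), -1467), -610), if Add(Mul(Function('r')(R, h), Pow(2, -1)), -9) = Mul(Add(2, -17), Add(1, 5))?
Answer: 993690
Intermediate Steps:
Function('r')(R, h) = -162 (Function('r')(R, h) = Add(18, Mul(2, Mul(Add(2, -17), Add(1, 5)))) = Add(18, Mul(2, Mul(-15, 6))) = Add(18, Mul(2, -90)) = Add(18, -180) = -162)
Mul(Add(Function('r')(29, -29), -1467), -610) = Mul(Add(-162, -1467), -610) = Mul(-1629, -610) = 993690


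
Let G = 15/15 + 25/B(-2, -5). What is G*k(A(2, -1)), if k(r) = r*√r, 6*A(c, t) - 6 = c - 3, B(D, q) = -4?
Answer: -35*√30/48 ≈ -3.9938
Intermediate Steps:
A(c, t) = ½ + c/6 (A(c, t) = 1 + (c - 3)/6 = 1 + (-3 + c)/6 = 1 + (-½ + c/6) = ½ + c/6)
k(r) = r^(3/2)
G = -21/4 (G = 15/15 + 25/(-4) = 15*(1/15) + 25*(-¼) = 1 - 25/4 = -21/4 ≈ -5.2500)
G*k(A(2, -1)) = -21*(½ + (⅙)*2)^(3/2)/4 = -21*(½ + ⅓)^(3/2)/4 = -35*√30/48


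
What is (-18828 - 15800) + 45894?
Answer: 11266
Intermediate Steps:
(-18828 - 15800) + 45894 = -34628 + 45894 = 11266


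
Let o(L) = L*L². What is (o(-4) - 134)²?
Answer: 39204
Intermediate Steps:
o(L) = L³
(o(-4) - 134)² = ((-4)³ - 134)² = (-64 - 134)² = (-198)² = 39204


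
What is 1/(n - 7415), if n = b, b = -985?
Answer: -1/8400 ≈ -0.00011905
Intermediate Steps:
n = -985
1/(n - 7415) = 1/(-985 - 7415) = 1/(-8400) = -1/8400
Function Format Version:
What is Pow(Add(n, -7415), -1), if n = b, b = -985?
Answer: Rational(-1, 8400) ≈ -0.00011905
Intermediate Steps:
n = -985
Pow(Add(n, -7415), -1) = Pow(Add(-985, -7415), -1) = Pow(-8400, -1) = Rational(-1, 8400)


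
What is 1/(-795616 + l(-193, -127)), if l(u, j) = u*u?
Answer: -1/758367 ≈ -1.3186e-6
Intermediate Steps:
l(u, j) = u**2
1/(-795616 + l(-193, -127)) = 1/(-795616 + (-193)**2) = 1/(-795616 + 37249) = 1/(-758367) = -1/758367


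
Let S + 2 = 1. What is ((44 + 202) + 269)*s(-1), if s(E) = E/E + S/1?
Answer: 0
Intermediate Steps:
S = -1 (S = -2 + 1 = -1)
s(E) = 0 (s(E) = E/E - 1/1 = 1 - 1*1 = 1 - 1 = 0)
((44 + 202) + 269)*s(-1) = ((44 + 202) + 269)*0 = (246 + 269)*0 = 515*0 = 0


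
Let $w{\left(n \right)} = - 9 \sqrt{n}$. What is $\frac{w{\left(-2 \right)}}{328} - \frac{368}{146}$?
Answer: $- \frac{184}{73} - \frac{9 i \sqrt{2}}{328} \approx -2.5205 - 0.038805 i$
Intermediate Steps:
$\frac{w{\left(-2 \right)}}{328} - \frac{368}{146} = \frac{\left(-9\right) \sqrt{-2}}{328} - \frac{368}{146} = - 9 i \sqrt{2} \cdot \frac{1}{328} - \frac{184}{73} = - \frac{9 i \sqrt{2}}{328} - \frac{184}{73} = - \frac{184}{73} - \frac{9 i \sqrt{2}}{328}$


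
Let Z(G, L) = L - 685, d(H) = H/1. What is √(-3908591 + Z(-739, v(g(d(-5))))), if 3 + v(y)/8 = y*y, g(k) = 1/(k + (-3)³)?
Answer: I*√1000780798/16 ≈ 1977.2*I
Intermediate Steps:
d(H) = H (d(H) = H*1 = H)
g(k) = 1/(-27 + k) (g(k) = 1/(k - 27) = 1/(-27 + k))
v(y) = -24 + 8*y² (v(y) = -24 + 8*(y*y) = -24 + 8*y²)
Z(G, L) = -685 + L
√(-3908591 + Z(-739, v(g(d(-5))))) = √(-3908591 + (-685 + (-24 + 8*(1/(-27 - 5))²))) = √(-3908591 + (-685 + (-24 + 8*(1/(-32))²))) = √(-3908591 + (-685 + (-24 + 8*(-1/32)²))) = √(-3908591 + (-685 + (-24 + 8*(1/1024)))) = √(-3908591 + (-685 + (-24 + 1/128))) = √(-3908591 + (-685 - 3071/128)) = √(-3908591 - 90751/128) = √(-500390399/128) = I*√1000780798/16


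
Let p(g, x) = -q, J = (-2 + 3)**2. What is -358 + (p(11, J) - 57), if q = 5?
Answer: -420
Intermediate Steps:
J = 1 (J = 1**2 = 1)
p(g, x) = -5 (p(g, x) = -1*5 = -5)
-358 + (p(11, J) - 57) = -358 + (-5 - 57) = -358 - 62 = -420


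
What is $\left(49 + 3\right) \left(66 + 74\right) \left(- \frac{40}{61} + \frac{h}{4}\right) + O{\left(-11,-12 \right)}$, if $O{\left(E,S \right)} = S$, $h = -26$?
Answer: $- \frac{3178452}{61} \approx -52106.0$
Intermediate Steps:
$\left(49 + 3\right) \left(66 + 74\right) \left(- \frac{40}{61} + \frac{h}{4}\right) + O{\left(-11,-12 \right)} = \left(49 + 3\right) \left(66 + 74\right) \left(- \frac{40}{61} - \frac{26}{4}\right) - 12 = 52 \cdot 140 \left(\left(-40\right) \frac{1}{61} - \frac{13}{2}\right) - 12 = 7280 \left(- \frac{40}{61} - \frac{13}{2}\right) - 12 = 7280 \left(- \frac{873}{122}\right) - 12 = - \frac{3177720}{61} - 12 = - \frac{3178452}{61}$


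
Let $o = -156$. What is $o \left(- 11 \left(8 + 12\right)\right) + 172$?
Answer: $34492$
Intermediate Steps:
$o \left(- 11 \left(8 + 12\right)\right) + 172 = - 156 \left(- 11 \left(8 + 12\right)\right) + 172 = - 156 \left(\left(-11\right) 20\right) + 172 = \left(-156\right) \left(-220\right) + 172 = 34320 + 172 = 34492$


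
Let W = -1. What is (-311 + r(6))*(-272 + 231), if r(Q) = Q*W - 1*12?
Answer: 13489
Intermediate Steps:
r(Q) = -12 - Q (r(Q) = Q*(-1) - 1*12 = -Q - 12 = -12 - Q)
(-311 + r(6))*(-272 + 231) = (-311 + (-12 - 1*6))*(-272 + 231) = (-311 + (-12 - 6))*(-41) = (-311 - 18)*(-41) = -329*(-41) = 13489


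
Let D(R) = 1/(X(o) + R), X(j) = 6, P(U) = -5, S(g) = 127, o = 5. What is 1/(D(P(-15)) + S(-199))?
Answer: 1/128 ≈ 0.0078125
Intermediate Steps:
D(R) = 1/(6 + R)
1/(D(P(-15)) + S(-199)) = 1/(1/(6 - 5) + 127) = 1/(1/1 + 127) = 1/(1 + 127) = 1/128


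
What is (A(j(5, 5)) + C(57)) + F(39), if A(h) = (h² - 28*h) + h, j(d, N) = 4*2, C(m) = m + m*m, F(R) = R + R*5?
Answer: 3388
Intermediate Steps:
F(R) = 6*R (F(R) = R + 5*R = 6*R)
C(m) = m + m²
j(d, N) = 8
A(h) = h² - 27*h
(A(j(5, 5)) + C(57)) + F(39) = (8*(-27 + 8) + 57*(1 + 57)) + 6*39 = (8*(-19) + 57*58) + 234 = (-152 + 3306) + 234 = 3154 + 234 = 3388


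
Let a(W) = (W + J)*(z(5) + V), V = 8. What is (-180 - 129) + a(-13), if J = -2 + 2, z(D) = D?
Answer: -478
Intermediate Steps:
J = 0
a(W) = 13*W (a(W) = (W + 0)*(5 + 8) = W*13 = 13*W)
(-180 - 129) + a(-13) = (-180 - 129) + 13*(-13) = -309 - 169 = -478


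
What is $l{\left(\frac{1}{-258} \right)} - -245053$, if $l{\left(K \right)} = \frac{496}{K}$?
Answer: $117085$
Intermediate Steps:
$l{\left(\frac{1}{-258} \right)} - -245053 = \frac{496}{\frac{1}{-258}} - -245053 = \frac{496}{- \frac{1}{258}} + 245053 = 496 \left(-258\right) + 245053 = -127968 + 245053 = 117085$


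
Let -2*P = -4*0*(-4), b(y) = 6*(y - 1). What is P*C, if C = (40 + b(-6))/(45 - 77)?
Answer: 0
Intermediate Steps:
b(y) = -6 + 6*y (b(y) = 6*(-1 + y) = -6 + 6*y)
P = 0 (P = -(-4*0)*(-4)/2 = -0*(-4) = -½*0 = 0)
C = 1/16 (C = (40 + (-6 + 6*(-6)))/(45 - 77) = (40 + (-6 - 36))/(-32) = (40 - 42)*(-1/32) = -2*(-1/32) = 1/16 ≈ 0.062500)
P*C = 0*(1/16) = 0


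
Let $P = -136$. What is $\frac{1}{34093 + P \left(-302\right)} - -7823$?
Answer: $\frac{588015796}{75165} \approx 7823.0$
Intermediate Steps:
$\frac{1}{34093 + P \left(-302\right)} - -7823 = \frac{1}{34093 - -41072} - -7823 = \frac{1}{34093 + 41072} + 7823 = \frac{1}{75165} + 7823 = \frac{588015796}{75165}$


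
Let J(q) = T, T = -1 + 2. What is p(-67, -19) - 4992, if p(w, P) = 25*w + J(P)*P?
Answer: -6686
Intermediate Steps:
T = 1
J(q) = 1
p(w, P) = P + 25*w (p(w, P) = 25*w + 1*P = 25*w + P = P + 25*w)
p(-67, -19) - 4992 = (-19 + 25*(-67)) - 4992 = (-19 - 1675) - 4992 = -1694 - 4992 = -6686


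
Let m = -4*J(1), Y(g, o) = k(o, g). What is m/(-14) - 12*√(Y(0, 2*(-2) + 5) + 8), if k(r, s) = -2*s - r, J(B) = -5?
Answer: -10/7 - 12*√7 ≈ -33.178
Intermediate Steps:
k(r, s) = -r - 2*s
Y(g, o) = -o - 2*g
m = 20 (m = -4*(-5) = 20)
m/(-14) - 12*√(Y(0, 2*(-2) + 5) + 8) = 20/(-14) - 12*√((-(2*(-2) + 5) - 2*0) + 8) = 20*(-1/14) - 12*√((-(-4 + 5) + 0) + 8) = -10/7 - 12*√((-1*1 + 0) + 8) = -10/7 - 12*√((-1 + 0) + 8) = -10/7 - 12*√(-1 + 8) = -10/7 - 12*√7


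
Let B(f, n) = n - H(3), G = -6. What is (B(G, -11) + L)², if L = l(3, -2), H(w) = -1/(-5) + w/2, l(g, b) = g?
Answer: 9409/100 ≈ 94.090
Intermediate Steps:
H(w) = ⅕ + w/2 (H(w) = -1*(-⅕) + w*(½) = ⅕ + w/2)
B(f, n) = -17/10 + n (B(f, n) = n - (⅕ + (½)*3) = n - (⅕ + 3/2) = n - 1*17/10 = n - 17/10 = -17/10 + n)
L = 3
(B(G, -11) + L)² = ((-17/10 - 11) + 3)² = (-127/10 + 3)² = (-97/10)² = 9409/100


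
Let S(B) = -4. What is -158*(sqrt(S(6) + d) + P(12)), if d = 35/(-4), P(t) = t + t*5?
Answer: -11376 - 79*I*sqrt(51) ≈ -11376.0 - 564.17*I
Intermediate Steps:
P(t) = 6*t (P(t) = t + 5*t = 6*t)
d = -35/4 (d = 35*(-1/4) = -35/4 ≈ -8.7500)
-158*(sqrt(S(6) + d) + P(12)) = -158*(sqrt(-4 - 35/4) + 6*12) = -158*(sqrt(-51/4) + 72) = -158*(I*sqrt(51)/2 + 72) = -158*(72 + I*sqrt(51)/2) = -11376 - 79*I*sqrt(51)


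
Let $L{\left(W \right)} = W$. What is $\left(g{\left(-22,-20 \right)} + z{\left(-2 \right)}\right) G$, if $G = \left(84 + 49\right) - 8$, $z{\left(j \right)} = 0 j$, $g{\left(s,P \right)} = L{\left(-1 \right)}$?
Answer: $-125$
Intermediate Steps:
$g{\left(s,P \right)} = -1$
$z{\left(j \right)} = 0$
$G = 125$ ($G = 133 - 8 = 125$)
$\left(g{\left(-22,-20 \right)} + z{\left(-2 \right)}\right) G = \left(-1 + 0\right) 125 = \left(-1\right) 125 = -125$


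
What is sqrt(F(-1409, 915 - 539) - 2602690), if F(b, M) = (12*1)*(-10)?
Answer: 19*I*sqrt(7210) ≈ 1613.3*I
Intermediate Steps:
F(b, M) = -120 (F(b, M) = 12*(-10) = -120)
sqrt(F(-1409, 915 - 539) - 2602690) = sqrt(-120 - 2602690) = sqrt(-2602810) = 19*I*sqrt(7210)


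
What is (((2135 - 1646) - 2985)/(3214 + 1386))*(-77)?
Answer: 24024/575 ≈ 41.781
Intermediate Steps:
(((2135 - 1646) - 2985)/(3214 + 1386))*(-77) = ((489 - 2985)/4600)*(-77) = -2496*1/4600*(-77) = -312/575*(-77) = 24024/575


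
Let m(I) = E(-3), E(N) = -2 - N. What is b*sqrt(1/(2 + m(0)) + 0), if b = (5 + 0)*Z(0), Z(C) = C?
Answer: 0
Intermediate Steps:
m(I) = 1 (m(I) = -2 - 1*(-3) = -2 + 3 = 1)
b = 0 (b = (5 + 0)*0 = 5*0 = 0)
b*sqrt(1/(2 + m(0)) + 0) = 0*sqrt(1/(2 + 1) + 0) = 0*sqrt(1/3 + 0) = 0*sqrt(1/3) = 0*(sqrt(3)/3) = 0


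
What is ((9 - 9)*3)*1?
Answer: 0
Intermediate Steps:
((9 - 9)*3)*1 = (0*3)*1 = 0*1 = 0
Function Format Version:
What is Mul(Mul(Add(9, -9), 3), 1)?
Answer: 0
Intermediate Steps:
Mul(Mul(Add(9, -9), 3), 1) = Mul(Mul(0, 3), 1) = Mul(0, 1) = 0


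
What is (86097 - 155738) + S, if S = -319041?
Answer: -388682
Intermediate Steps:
(86097 - 155738) + S = (86097 - 155738) - 319041 = -69641 - 319041 = -388682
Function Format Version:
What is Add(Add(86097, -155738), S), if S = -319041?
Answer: -388682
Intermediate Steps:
Add(Add(86097, -155738), S) = Add(Add(86097, -155738), -319041) = Add(-69641, -319041) = -388682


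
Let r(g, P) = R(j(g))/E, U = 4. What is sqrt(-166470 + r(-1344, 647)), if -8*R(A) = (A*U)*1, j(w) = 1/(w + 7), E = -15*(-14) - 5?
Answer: I*sqrt(50022628380834830)/548170 ≈ 408.01*I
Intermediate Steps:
E = 205 (E = 210 - 5 = 205)
j(w) = 1/(7 + w)
R(A) = -A/2 (R(A) = -A*4/8 = -4*A/8 = -A/2)
r(g, P) = -1/(410*(7 + g)) (r(g, P) = -1/(2*(7 + g))/205 = -1/(2*(7 + g))*(1/205) = -1/(410*(7 + g)))
sqrt(-166470 + r(-1344, 647)) = sqrt(-166470 - 1/(2870 + 410*(-1344))) = sqrt(-166470 - 1/(2870 - 551040)) = sqrt(-166470 - 1/(-548170)) = sqrt(-166470 - 1*(-1/548170)) = sqrt(-166470 + 1/548170) = sqrt(-91253859899/548170) = I*sqrt(50022628380834830)/548170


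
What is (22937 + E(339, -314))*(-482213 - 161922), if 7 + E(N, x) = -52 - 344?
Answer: -14514938090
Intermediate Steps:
E(N, x) = -403 (E(N, x) = -7 + (-52 - 344) = -7 - 396 = -403)
(22937 + E(339, -314))*(-482213 - 161922) = (22937 - 403)*(-482213 - 161922) = 22534*(-644135) = -14514938090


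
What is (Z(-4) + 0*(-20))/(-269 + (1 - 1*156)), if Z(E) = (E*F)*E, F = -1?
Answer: 2/53 ≈ 0.037736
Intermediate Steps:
Z(E) = -E² (Z(E) = (E*(-1))*E = (-E)*E = -E²)
(Z(-4) + 0*(-20))/(-269 + (1 - 1*156)) = (-1*(-4)² + 0*(-20))/(-269 + (1 - 1*156)) = (-1*16 + 0)/(-269 + (1 - 156)) = (-16 + 0)/(-269 - 155) = -16/(-424) = -16*(-1/424) = 2/53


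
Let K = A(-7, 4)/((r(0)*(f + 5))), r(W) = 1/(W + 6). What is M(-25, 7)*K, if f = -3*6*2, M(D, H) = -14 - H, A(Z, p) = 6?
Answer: 756/31 ≈ 24.387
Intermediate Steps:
r(W) = 1/(6 + W)
f = -36 (f = -18*2 = -36)
K = -36/31 (K = 6/(((-36 + 5)/(6 + 0))) = 6/((-31/6)) = 6/(((⅙)*(-31))) = 6/(-31/6) = 6*(-6/31) = -36/31 ≈ -1.1613)
M(-25, 7)*K = (-14 - 1*7)*(-36/31) = (-14 - 7)*(-36/31) = -21*(-36/31) = 756/31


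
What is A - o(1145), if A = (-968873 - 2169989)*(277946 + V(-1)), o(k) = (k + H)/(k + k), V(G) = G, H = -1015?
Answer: -199786698677123/229 ≈ -8.7243e+11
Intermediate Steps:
o(k) = (-1015 + k)/(2*k) (o(k) = (k - 1015)/(k + k) = (-1015 + k)/((2*k)) = (-1015 + k)*(1/(2*k)) = (-1015 + k)/(2*k))
A = -872430998590 (A = (-968873 - 2169989)*(277946 - 1) = -3138862*277945 = -872430998590)
A - o(1145) = -872430998590 - (-1015 + 1145)/(2*1145) = -872430998590 - 130/(2*1145) = -872430998590 - 1*13/229 = -872430998590 - 13/229 = -199786698677123/229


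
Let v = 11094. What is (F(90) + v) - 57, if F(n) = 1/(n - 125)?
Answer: 386294/35 ≈ 11037.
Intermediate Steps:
F(n) = 1/(-125 + n)
(F(90) + v) - 57 = (1/(-125 + 90) + 11094) - 57 = (1/(-35) + 11094) - 57 = (-1/35 + 11094) - 57 = 388289/35 - 57 = 386294/35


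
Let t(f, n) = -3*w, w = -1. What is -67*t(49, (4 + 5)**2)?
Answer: -201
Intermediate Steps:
t(f, n) = 3 (t(f, n) = -3*(-1) = 3)
-67*t(49, (4 + 5)**2) = -67*3 = -201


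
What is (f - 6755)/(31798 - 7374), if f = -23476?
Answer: -30231/24424 ≈ -1.2378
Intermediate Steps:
(f - 6755)/(31798 - 7374) = (-23476 - 6755)/(31798 - 7374) = -30231/24424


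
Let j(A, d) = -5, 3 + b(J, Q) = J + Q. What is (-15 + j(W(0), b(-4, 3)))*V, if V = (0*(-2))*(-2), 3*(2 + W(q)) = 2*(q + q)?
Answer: 0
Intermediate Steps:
b(J, Q) = -3 + J + Q (b(J, Q) = -3 + (J + Q) = -3 + J + Q)
W(q) = -2 + 4*q/3 (W(q) = -2 + (2*(q + q))/3 = -2 + (2*(2*q))/3 = -2 + (4*q)/3 = -2 + 4*q/3)
V = 0 (V = 0*(-2) = 0)
(-15 + j(W(0), b(-4, 3)))*V = (-15 - 5)*0 = -20*0 = 0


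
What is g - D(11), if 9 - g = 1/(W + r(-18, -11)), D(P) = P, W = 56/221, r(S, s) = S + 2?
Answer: -6739/3480 ≈ -1.9365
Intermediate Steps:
r(S, s) = 2 + S
W = 56/221 (W = 56*(1/221) = 56/221 ≈ 0.25339)
g = 31541/3480 (g = 9 - 1/(56/221 + (2 - 18)) = 9 - 1/(56/221 - 16) = 9 - 1/(-3480/221) = 9 - 1*(-221/3480) = 9 + 221/3480 = 31541/3480 ≈ 9.0635)
g - D(11) = 31541/3480 - 1*11 = 31541/3480 - 11 = -6739/3480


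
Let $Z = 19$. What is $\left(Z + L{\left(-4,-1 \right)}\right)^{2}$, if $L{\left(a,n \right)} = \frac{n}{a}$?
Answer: $\frac{5929}{16} \approx 370.56$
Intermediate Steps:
$\left(Z + L{\left(-4,-1 \right)}\right)^{2} = \left(19 - \frac{1}{-4}\right)^{2} = \left(19 - - \frac{1}{4}\right)^{2} = \left(19 + \frac{1}{4}\right)^{2} = \left(\frac{77}{4}\right)^{2} = \frac{5929}{16}$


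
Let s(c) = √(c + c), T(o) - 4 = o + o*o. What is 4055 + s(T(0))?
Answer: 4055 + 2*√2 ≈ 4057.8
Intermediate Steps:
T(o) = 4 + o + o² (T(o) = 4 + (o + o*o) = 4 + (o + o²) = 4 + o + o²)
s(c) = √2*√c (s(c) = √(2*c) = √2*√c)
4055 + s(T(0)) = 4055 + √2*√(4 + 0 + 0²) = 4055 + √2*√(4 + 0 + 0) = 4055 + √2*√4 = 4055 + √2*2 = 4055 + 2*√2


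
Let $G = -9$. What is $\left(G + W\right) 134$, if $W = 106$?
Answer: $12998$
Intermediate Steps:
$\left(G + W\right) 134 = \left(-9 + 106\right) 134 = 97 \cdot 134 = 12998$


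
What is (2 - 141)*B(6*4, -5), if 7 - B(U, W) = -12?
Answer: -2641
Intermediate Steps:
B(U, W) = 19 (B(U, W) = 7 - 1*(-12) = 7 + 12 = 19)
(2 - 141)*B(6*4, -5) = (2 - 141)*19 = -139*19 = -2641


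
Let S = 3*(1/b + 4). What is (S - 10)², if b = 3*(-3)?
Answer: 25/9 ≈ 2.7778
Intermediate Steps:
b = -9
S = 35/3 (S = 3*(1/(-9) + 4) = 3*(-⅑ + 4) = 3*(35/9) = 35/3 ≈ 11.667)
(S - 10)² = (35/3 - 10)² = (5/3)² = 25/9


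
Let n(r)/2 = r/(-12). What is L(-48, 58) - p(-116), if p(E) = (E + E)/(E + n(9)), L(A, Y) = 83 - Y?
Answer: 5411/235 ≈ 23.026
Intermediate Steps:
n(r) = -r/6 (n(r) = 2*(r/(-12)) = 2*(r*(-1/12)) = 2*(-r/12) = -r/6)
p(E) = 2*E/(-3/2 + E) (p(E) = (E + E)/(E - ⅙*9) = (2*E)/(E - 3/2) = (2*E)/(-3/2 + E) = 2*E/(-3/2 + E))
L(-48, 58) - p(-116) = (83 - 1*58) - 4*(-116)/(-3 + 2*(-116)) = (83 - 58) - 4*(-116)/(-3 - 232) = 25 - 4*(-116)/(-235) = 25 - 4*(-116)*(-1)/235 = 25 - 1*464/235 = 25 - 464/235 = 5411/235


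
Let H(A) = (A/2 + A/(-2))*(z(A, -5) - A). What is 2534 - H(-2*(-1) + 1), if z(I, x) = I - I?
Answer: 2534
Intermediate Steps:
z(I, x) = 0
H(A) = 0 (H(A) = (A/2 + A/(-2))*(0 - A) = (A*(½) + A*(-½))*(-A) = (A/2 - A/2)*(-A) = 0*(-A) = 0)
2534 - H(-2*(-1) + 1) = 2534 - 1*0 = 2534 + 0 = 2534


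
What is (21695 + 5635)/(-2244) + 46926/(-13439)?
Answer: -78764969/5026186 ≈ -15.671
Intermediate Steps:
(21695 + 5635)/(-2244) + 46926/(-13439) = 27330*(-1/2244) + 46926*(-1/13439) = -4555/374 - 46926/13439 = -78764969/5026186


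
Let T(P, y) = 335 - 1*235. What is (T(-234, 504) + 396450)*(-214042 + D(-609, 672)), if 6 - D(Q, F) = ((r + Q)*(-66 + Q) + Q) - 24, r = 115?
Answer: -216854557150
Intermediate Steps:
D(Q, F) = 30 - Q - (-66 + Q)*(115 + Q) (D(Q, F) = 6 - (((115 + Q)*(-66 + Q) + Q) - 24) = 6 - (((-66 + Q)*(115 + Q) + Q) - 24) = 6 - ((Q + (-66 + Q)*(115 + Q)) - 24) = 6 - (-24 + Q + (-66 + Q)*(115 + Q)) = 6 + (24 - Q - (-66 + Q)*(115 + Q)) = 30 - Q - (-66 + Q)*(115 + Q))
T(P, y) = 100 (T(P, y) = 335 - 235 = 100)
(T(-234, 504) + 396450)*(-214042 + D(-609, 672)) = (100 + 396450)*(-214042 + (7620 - 1*(-609)² - 50*(-609))) = 396550*(-214042 + (7620 - 1*370881 + 30450)) = 396550*(-214042 + (7620 - 370881 + 30450)) = 396550*(-214042 - 332811) = 396550*(-546853) = -216854557150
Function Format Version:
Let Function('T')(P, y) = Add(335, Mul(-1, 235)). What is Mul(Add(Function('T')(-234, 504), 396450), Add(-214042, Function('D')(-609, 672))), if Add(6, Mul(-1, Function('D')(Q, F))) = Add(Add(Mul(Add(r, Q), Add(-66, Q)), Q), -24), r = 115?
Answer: -216854557150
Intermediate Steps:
Function('D')(Q, F) = Add(30, Mul(-1, Q), Mul(-1, Add(-66, Q), Add(115, Q))) (Function('D')(Q, F) = Add(6, Mul(-1, Add(Add(Mul(Add(115, Q), Add(-66, Q)), Q), -24))) = Add(6, Mul(-1, Add(Add(Mul(Add(-66, Q), Add(115, Q)), Q), -24))) = Add(6, Mul(-1, Add(Add(Q, Mul(Add(-66, Q), Add(115, Q))), -24))) = Add(6, Mul(-1, Add(-24, Q, Mul(Add(-66, Q), Add(115, Q))))) = Add(6, Add(24, Mul(-1, Q), Mul(-1, Add(-66, Q), Add(115, Q)))) = Add(30, Mul(-1, Q), Mul(-1, Add(-66, Q), Add(115, Q))))
Function('T')(P, y) = 100 (Function('T')(P, y) = Add(335, -235) = 100)
Mul(Add(Function('T')(-234, 504), 396450), Add(-214042, Function('D')(-609, 672))) = Mul(Add(100, 396450), Add(-214042, Add(7620, Mul(-1, Pow(-609, 2)), Mul(-50, -609)))) = Mul(396550, Add(-214042, Add(7620, Mul(-1, 370881), 30450))) = Mul(396550, Add(-214042, Add(7620, -370881, 30450))) = Mul(396550, Add(-214042, -332811)) = Mul(396550, -546853) = -216854557150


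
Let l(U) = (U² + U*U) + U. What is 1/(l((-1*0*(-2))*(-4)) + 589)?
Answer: 1/589 ≈ 0.0016978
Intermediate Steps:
l(U) = U + 2*U² (l(U) = (U² + U²) + U = 2*U² + U = U + 2*U²)
1/(l((-1*0*(-2))*(-4)) + 589) = 1/(((-1*0*(-2))*(-4))*(1 + 2*((-1*0*(-2))*(-4))) + 589) = 1/(((0*(-2))*(-4))*(1 + 2*((0*(-2))*(-4))) + 589) = 1/((0*(-4))*(1 + 2*(0*(-4))) + 589) = 1/(0*(1 + 2*0) + 589) = 1/(0*(1 + 0) + 589) = 1/(0*1 + 589) = 1/(0 + 589) = 1/589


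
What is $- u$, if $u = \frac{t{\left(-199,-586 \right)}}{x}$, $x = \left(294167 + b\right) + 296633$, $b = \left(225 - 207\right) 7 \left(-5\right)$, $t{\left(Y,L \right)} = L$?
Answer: $\frac{293}{295085} \approx 0.00099294$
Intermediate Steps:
$b = -630$ ($b = 18 \left(-35\right) = -630$)
$x = 590170$ ($x = \left(294167 - 630\right) + 296633 = 293537 + 296633 = 590170$)
$u = - \frac{293}{295085}$ ($u = - \frac{586}{590170} = \left(-586\right) \frac{1}{590170} = - \frac{293}{295085} \approx -0.00099294$)
$- u = \left(-1\right) \left(- \frac{293}{295085}\right) = \frac{293}{295085}$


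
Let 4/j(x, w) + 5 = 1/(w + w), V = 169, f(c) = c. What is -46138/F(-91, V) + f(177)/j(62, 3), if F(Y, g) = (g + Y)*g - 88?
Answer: -11386469/52376 ≈ -217.40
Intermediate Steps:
j(x, w) = 4/(-5 + 1/(2*w)) (j(x, w) = 4/(-5 + 1/(w + w)) = 4/(-5 + 1/(2*w)))
F(Y, g) = -88 + g*(Y + g) (F(Y, g) = (Y + g)*g - 88 = g*(Y + g) - 88 = -88 + g*(Y + g))
-46138/F(-91, V) + f(177)/j(62, 3) = -46138/(-88 + 169**2 - 91*169) + 177/((-8*3/(-1 + 10*3))) = -46138/(-88 + 28561 - 15379) + 177/((-8*3/(-1 + 30))) = -46138/13094 + 177/((-8*3/29)) = -46138*1/13094 + 177/((-8*3*1/29)) = -23069/6547 + 177/(-24/29) = -23069/6547 + 177*(-29/24) = -23069/6547 - 1711/8 = -11386469/52376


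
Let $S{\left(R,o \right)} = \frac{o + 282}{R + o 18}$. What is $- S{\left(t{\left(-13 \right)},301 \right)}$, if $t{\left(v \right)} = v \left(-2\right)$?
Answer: $- \frac{583}{5444} \approx -0.10709$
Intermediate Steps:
$t{\left(v \right)} = - 2 v$
$S{\left(R,o \right)} = \frac{282 + o}{R + 18 o}$
$- S{\left(t{\left(-13 \right)},301 \right)} = - \frac{282 + 301}{\left(-2\right) \left(-13\right) + 18 \cdot 301} = - \frac{583}{26 + 5418} = - \frac{583}{5444}$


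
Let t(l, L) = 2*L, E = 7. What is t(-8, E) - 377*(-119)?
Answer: 44877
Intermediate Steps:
t(-8, E) - 377*(-119) = 2*7 - 377*(-119) = 14 + 44863 = 44877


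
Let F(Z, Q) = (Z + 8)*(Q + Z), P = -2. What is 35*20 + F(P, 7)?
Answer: 730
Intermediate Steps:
F(Z, Q) = (8 + Z)*(Q + Z)
35*20 + F(P, 7) = 35*20 + ((-2)**2 + 8*7 + 8*(-2) + 7*(-2)) = 700 + (4 + 56 - 16 - 14) = 700 + 30 = 730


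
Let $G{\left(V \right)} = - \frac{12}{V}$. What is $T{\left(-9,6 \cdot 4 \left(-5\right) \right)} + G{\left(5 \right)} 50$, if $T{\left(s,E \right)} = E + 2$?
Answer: $-238$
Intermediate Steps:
$T{\left(s,E \right)} = 2 + E$
$T{\left(-9,6 \cdot 4 \left(-5\right) \right)} + G{\left(5 \right)} 50 = \left(2 + 6 \cdot 4 \left(-5\right)\right) + - \frac{12}{5} \cdot 50 = \left(2 + 24 \left(-5\right)\right) + \left(-12\right) \frac{1}{5} \cdot 50 = \left(2 - 120\right) - 120 = -118 - 120 = -238$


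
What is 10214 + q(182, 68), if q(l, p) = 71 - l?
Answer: 10103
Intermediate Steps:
10214 + q(182, 68) = 10214 + (71 - 1*182) = 10214 + (71 - 182) = 10214 - 111 = 10103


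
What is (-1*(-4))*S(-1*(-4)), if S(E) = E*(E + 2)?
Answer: 96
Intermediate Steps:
S(E) = E*(2 + E)
(-1*(-4))*S(-1*(-4)) = (-1*(-4))*((-1*(-4))*(2 - 1*(-4))) = 4*(4*(2 + 4)) = 4*(4*6) = 4*24 = 96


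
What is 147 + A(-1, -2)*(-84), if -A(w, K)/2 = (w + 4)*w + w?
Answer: -525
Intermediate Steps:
A(w, K) = -2*w - 2*w*(4 + w) (A(w, K) = -2*((w + 4)*w + w) = -2*((4 + w)*w + w) = -2*(w*(4 + w) + w) = -2*(w + w*(4 + w)) = -2*w - 2*w*(4 + w))
147 + A(-1, -2)*(-84) = 147 - 2*(-1)*(5 - 1)*(-84) = 147 - 2*(-1)*4*(-84) = 147 + 8*(-84) = 147 - 672 = -525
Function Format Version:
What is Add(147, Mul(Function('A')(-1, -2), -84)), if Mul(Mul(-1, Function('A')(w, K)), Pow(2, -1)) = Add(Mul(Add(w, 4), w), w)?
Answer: -525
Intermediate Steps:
Function('A')(w, K) = Add(Mul(-2, w), Mul(-2, w, Add(4, w))) (Function('A')(w, K) = Mul(-2, Add(Mul(Add(w, 4), w), w)) = Mul(-2, Add(Mul(Add(4, w), w), w)) = Mul(-2, Add(Mul(w, Add(4, w)), w)) = Mul(-2, Add(w, Mul(w, Add(4, w)))) = Add(Mul(-2, w), Mul(-2, w, Add(4, w))))
Add(147, Mul(Function('A')(-1, -2), -84)) = Add(147, Mul(Mul(-2, -1, Add(5, -1)), -84)) = Add(147, Mul(Mul(-2, -1, 4), -84)) = Add(147, Mul(8, -84)) = Add(147, -672) = -525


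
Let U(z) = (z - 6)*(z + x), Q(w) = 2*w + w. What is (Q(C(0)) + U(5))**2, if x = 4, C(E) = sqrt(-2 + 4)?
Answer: 99 - 54*sqrt(2) ≈ 22.632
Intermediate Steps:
C(E) = sqrt(2)
Q(w) = 3*w
U(z) = (-6 + z)*(4 + z) (U(z) = (z - 6)*(z + 4) = (-6 + z)*(4 + z))
(Q(C(0)) + U(5))**2 = (3*sqrt(2) + (-24 + 5**2 - 2*5))**2 = (3*sqrt(2) + (-24 + 25 - 10))**2 = (3*sqrt(2) - 9)**2 = (-9 + 3*sqrt(2))**2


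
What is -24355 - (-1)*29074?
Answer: 4719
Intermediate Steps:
-24355 - (-1)*29074 = -24355 - 1*(-29074) = -24355 + 29074 = 4719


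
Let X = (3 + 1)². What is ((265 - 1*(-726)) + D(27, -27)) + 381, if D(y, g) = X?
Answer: 1388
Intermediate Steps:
X = 16 (X = 4² = 16)
D(y, g) = 16
((265 - 1*(-726)) + D(27, -27)) + 381 = ((265 - 1*(-726)) + 16) + 381 = ((265 + 726) + 16) + 381 = (991 + 16) + 381 = 1007 + 381 = 1388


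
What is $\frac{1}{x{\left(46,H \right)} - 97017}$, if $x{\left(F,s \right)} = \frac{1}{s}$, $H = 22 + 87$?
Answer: $- \frac{109}{10574852} \approx -1.0307 \cdot 10^{-5}$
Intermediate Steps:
$H = 109$
$\frac{1}{x{\left(46,H \right)} - 97017} = \frac{1}{\frac{1}{109} - 97017} = \frac{1}{- \frac{10574852}{109}} = - \frac{109}{10574852}$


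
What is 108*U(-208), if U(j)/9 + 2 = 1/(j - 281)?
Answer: -317196/163 ≈ -1946.0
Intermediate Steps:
U(j) = -18 + 9/(-281 + j) (U(j) = -18 + 9/(j - 281) = -18 + 9/(-281 + j))
108*U(-208) = 108*(9*(563 - 2*(-208))/(-281 - 208)) = 108*(9*(563 + 416)/(-489)) = 108*(9*(-1/489)*979) = 108*(-2937/163) = -317196/163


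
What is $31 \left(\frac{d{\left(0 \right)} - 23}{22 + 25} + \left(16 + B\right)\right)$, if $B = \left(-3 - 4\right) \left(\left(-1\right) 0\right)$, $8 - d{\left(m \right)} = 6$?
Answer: $\frac{22661}{47} \approx 482.15$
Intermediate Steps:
$d{\left(m \right)} = 2$ ($d{\left(m \right)} = 8 - 6 = 2$)
$B = 0$ ($B = \left(-7\right) 0 = 0$)
$31 \left(\frac{d{\left(0 \right)} - 23}{22 + 25} + \left(16 + B\right)\right) = 31 \left(\frac{2 - 23}{22 + 25} + \left(16 + 0\right)\right) = 31 \left(- \frac{21}{47} + 16\right) = 31 \cdot \frac{731}{47} = \frac{22661}{47}$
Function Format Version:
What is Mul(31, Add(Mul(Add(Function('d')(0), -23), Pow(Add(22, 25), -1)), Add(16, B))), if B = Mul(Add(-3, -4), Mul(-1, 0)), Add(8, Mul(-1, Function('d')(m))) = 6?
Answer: Rational(22661, 47) ≈ 482.15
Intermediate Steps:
Function('d')(m) = 2 (Function('d')(m) = Add(8, Mul(-1, 6)) = Add(8, -6) = 2)
B = 0 (B = Mul(-7, 0) = 0)
Mul(31, Add(Mul(Add(Function('d')(0), -23), Pow(Add(22, 25), -1)), Add(16, B))) = Mul(31, Add(Mul(Add(2, -23), Pow(Add(22, 25), -1)), Add(16, 0))) = Mul(31, Add(Mul(-21, Pow(47, -1)), 16)) = Mul(31, Add(Mul(-21, Rational(1, 47)), 16)) = Mul(31, Add(Rational(-21, 47), 16)) = Mul(31, Rational(731, 47)) = Rational(22661, 47)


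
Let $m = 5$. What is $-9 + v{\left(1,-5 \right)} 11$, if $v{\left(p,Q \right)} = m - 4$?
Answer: $2$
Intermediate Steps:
$v{\left(p,Q \right)} = 1$ ($v{\left(p,Q \right)} = 5 - 4 = 1$)
$-9 + v{\left(1,-5 \right)} 11 = -9 + 1 \cdot 11 = -9 + 11 = 2$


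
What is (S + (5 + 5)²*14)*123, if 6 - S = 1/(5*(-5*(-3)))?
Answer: 4323409/25 ≈ 1.7294e+5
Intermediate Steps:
S = 449/75 (S = 6 - 1/(5*(-5*(-3))) = 6 - 1/(5*15) = 6 - 1/75 = 449/75 ≈ 5.9867)
(S + (5 + 5)²*14)*123 = (449/75 + (5 + 5)²*14)*123 = (449/75 + 10²*14)*123 = (449/75 + 100*14)*123 = (449/75 + 1400)*123 = (105449/75)*123 = 4323409/25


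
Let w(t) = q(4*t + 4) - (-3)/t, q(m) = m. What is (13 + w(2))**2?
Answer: 2809/4 ≈ 702.25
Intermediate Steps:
w(t) = 4 + 3/t + 4*t (w(t) = (4*t + 4) - (-3)/t = (4 + 4*t) + 3/t = 4 + 3/t + 4*t)
(13 + w(2))**2 = (13 + (4 + 3/2 + 4*2))**2 = (13 + (4 + 3*(1/2) + 8))**2 = (13 + (4 + 3/2 + 8))**2 = (13 + 27/2)**2 = (53/2)**2 = 2809/4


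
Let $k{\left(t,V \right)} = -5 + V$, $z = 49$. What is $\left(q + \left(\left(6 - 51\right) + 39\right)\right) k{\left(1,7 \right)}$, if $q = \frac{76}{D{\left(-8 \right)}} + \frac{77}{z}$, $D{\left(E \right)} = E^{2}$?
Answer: $- \frac{363}{56} \approx -6.4821$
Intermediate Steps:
$q = \frac{309}{112}$ ($q = \frac{76}{\left(-8\right)^{2}} + \frac{77}{49} = \frac{76}{64} + 77 \cdot \frac{1}{49} = 76 \cdot \frac{1}{64} + \frac{11}{7} = \frac{19}{16} + \frac{11}{7} = \frac{309}{112} \approx 2.7589$)
$\left(q + \left(\left(6 - 51\right) + 39\right)\right) k{\left(1,7 \right)} = \left(\frac{309}{112} + \left(\left(6 - 51\right) + 39\right)\right) \left(-5 + 7\right) = \left(\frac{309}{112} + \left(-45 + 39\right)\right) 2 = \left(\frac{309}{112} - 6\right) 2 = \left(- \frac{363}{112}\right) 2 = - \frac{363}{56}$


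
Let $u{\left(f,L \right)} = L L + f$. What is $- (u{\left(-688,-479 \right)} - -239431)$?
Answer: $-468184$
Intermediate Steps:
$u{\left(f,L \right)} = f + L^{2}$ ($u{\left(f,L \right)} = L^{2} + f = f + L^{2}$)
$- (u{\left(-688,-479 \right)} - -239431) = - (\left(-688 + \left(-479\right)^{2}\right) - -239431) = - (\left(-688 + 229441\right) + 239431) = - (228753 + 239431) = \left(-1\right) 468184 = -468184$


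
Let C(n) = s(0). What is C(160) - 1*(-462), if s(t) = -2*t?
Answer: 462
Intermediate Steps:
C(n) = 0 (C(n) = -2*0 = 0)
C(160) - 1*(-462) = 0 - 1*(-462) = 0 + 462 = 462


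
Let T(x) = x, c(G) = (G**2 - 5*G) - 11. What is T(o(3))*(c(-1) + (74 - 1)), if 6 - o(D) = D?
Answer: 204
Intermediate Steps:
c(G) = -11 + G**2 - 5*G
o(D) = 6 - D
T(o(3))*(c(-1) + (74 - 1)) = (6 - 1*3)*((-11 + (-1)**2 - 5*(-1)) + (74 - 1)) = (6 - 3)*((-11 + 1 + 5) + 73) = 3*(-5 + 73) = 3*68 = 204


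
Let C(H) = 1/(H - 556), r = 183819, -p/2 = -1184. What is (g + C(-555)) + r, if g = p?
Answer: 206853756/1111 ≈ 1.8619e+5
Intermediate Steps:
p = 2368 (p = -2*(-1184) = 2368)
g = 2368
C(H) = 1/(-556 + H)
(g + C(-555)) + r = (2368 + 1/(-556 - 555)) + 183819 = (2368 + 1/(-1111)) + 183819 = (2368 - 1/1111) + 183819 = 2630847/1111 + 183819 = 206853756/1111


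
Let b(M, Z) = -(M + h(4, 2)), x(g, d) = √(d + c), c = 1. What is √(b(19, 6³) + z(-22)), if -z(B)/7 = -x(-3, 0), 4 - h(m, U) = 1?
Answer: I*√15 ≈ 3.873*I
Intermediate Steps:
h(m, U) = 3 (h(m, U) = 4 - 1*1 = 4 - 1 = 3)
x(g, d) = √(1 + d) (x(g, d) = √(d + 1) = √(1 + d))
z(B) = 7 (z(B) = -(-7)*√(1 + 0) = -(-7)*√1 = -(-7) = -7*(-1) = 7)
b(M, Z) = -3 - M (b(M, Z) = -(M + 3) = -(3 + M) = -3 - M)
√(b(19, 6³) + z(-22)) = √((-3 - 1*19) + 7) = √((-3 - 19) + 7) = √(-22 + 7) = √(-15) = I*√15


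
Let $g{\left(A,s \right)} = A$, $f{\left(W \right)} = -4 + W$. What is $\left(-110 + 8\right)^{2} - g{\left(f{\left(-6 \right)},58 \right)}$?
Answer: $10414$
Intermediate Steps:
$\left(-110 + 8\right)^{2} - g{\left(f{\left(-6 \right)},58 \right)} = \left(-110 + 8\right)^{2} - \left(-4 - 6\right) = \left(-102\right)^{2} - -10 = 10404 + 10 = 10414$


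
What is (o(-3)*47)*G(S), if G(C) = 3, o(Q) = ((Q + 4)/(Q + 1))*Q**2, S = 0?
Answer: -1269/2 ≈ -634.50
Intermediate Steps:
o(Q) = Q**2*(4 + Q)/(1 + Q) (o(Q) = ((4 + Q)/(1 + Q))*Q**2 = Q**2*(4 + Q)/(1 + Q))
(o(-3)*47)*G(S) = (((-3)**2*(4 - 3)/(1 - 3))*47)*3 = ((9*1/(-2))*47)*3 = ((9*(-1/2)*1)*47)*3 = -9/2*47*3 = -423/2*3 = -1269/2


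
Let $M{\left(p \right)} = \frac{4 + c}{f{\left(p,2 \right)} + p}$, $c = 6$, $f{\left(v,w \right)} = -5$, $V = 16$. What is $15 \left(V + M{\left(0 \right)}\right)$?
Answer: $210$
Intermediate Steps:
$M{\left(p \right)} = \frac{10}{-5 + p}$ ($M{\left(p \right)} = \frac{4 + 6}{-5 + p} = \frac{10}{-5 + p}$)
$15 \left(V + M{\left(0 \right)}\right) = 15 \left(16 + \frac{10}{-5 + 0}\right) = 15 \left(16 + \frac{10}{-5}\right) = 15 \left(16 + 10 \left(- \frac{1}{5}\right)\right) = 15 \left(16 - 2\right) = 15 \cdot 14 = 210$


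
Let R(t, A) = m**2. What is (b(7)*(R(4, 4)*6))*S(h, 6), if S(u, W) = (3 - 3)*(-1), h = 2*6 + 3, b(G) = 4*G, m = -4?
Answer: 0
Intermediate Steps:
R(t, A) = 16 (R(t, A) = (-4)**2 = 16)
h = 15 (h = 12 + 3 = 15)
S(u, W) = 0 (S(u, W) = 0*(-1) = 0)
(b(7)*(R(4, 4)*6))*S(h, 6) = ((4*7)*(16*6))*0 = (28*96)*0 = 2688*0 = 0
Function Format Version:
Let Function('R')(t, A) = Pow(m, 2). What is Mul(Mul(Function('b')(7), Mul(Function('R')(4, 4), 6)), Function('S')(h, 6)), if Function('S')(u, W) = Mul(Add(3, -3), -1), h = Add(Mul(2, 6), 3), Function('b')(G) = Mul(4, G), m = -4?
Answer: 0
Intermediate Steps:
Function('R')(t, A) = 16 (Function('R')(t, A) = Pow(-4, 2) = 16)
h = 15 (h = Add(12, 3) = 15)
Function('S')(u, W) = 0 (Function('S')(u, W) = Mul(0, -1) = 0)
Mul(Mul(Function('b')(7), Mul(Function('R')(4, 4), 6)), Function('S')(h, 6)) = Mul(Mul(Mul(4, 7), Mul(16, 6)), 0) = Mul(Mul(28, 96), 0) = Mul(2688, 0) = 0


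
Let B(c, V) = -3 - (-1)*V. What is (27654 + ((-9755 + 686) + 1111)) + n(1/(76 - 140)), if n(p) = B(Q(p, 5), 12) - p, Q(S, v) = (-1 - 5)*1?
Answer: 1261121/64 ≈ 19705.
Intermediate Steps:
Q(S, v) = -6 (Q(S, v) = -6*1 = -6)
B(c, V) = -3 + V
n(p) = 9 - p (n(p) = (-3 + 12) - p = 9 - p)
(27654 + ((-9755 + 686) + 1111)) + n(1/(76 - 140)) = (27654 + ((-9755 + 686) + 1111)) + (9 - 1/(76 - 140)) = (27654 + (-9069 + 1111)) + (9 - 1/(-64)) = (27654 - 7958) + (9 - 1*(-1/64)) = 19696 + (9 + 1/64) = 19696 + 577/64 = 1261121/64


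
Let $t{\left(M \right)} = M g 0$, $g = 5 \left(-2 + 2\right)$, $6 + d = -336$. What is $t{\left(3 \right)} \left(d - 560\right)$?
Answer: $0$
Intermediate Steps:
$d = -342$ ($d = -6 - 336 = -342$)
$g = 0$ ($g = 5 \cdot 0 = 0$)
$t{\left(M \right)} = 0$ ($t{\left(M \right)} = M 0 \cdot 0 = 0 \cdot 0 = 0$)
$t{\left(3 \right)} \left(d - 560\right) = 0 \left(-342 - 560\right) = 0 \left(-902\right) = 0$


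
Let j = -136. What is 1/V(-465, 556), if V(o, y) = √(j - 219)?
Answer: -I*√355/355 ≈ -0.053074*I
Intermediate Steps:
V(o, y) = I*√355 (V(o, y) = √(-136 - 219) = √(-355) = I*√355)
1/V(-465, 556) = 1/(I*√355) = -I*√355/355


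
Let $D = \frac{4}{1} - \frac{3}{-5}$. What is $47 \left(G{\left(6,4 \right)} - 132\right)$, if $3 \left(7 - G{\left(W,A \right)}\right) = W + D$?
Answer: $- \frac{90616}{15} \approx -6041.1$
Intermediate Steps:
$D = \frac{23}{5}$ ($D = 4 \cdot 1 - - \frac{3}{5} = 4 + \frac{3}{5} = \frac{23}{5} \approx 4.6$)
$G{\left(W,A \right)} = \frac{82}{15} - \frac{W}{3}$ ($G{\left(W,A \right)} = 7 - \frac{W + \frac{23}{5}}{3} = 7 - \frac{\frac{23}{5} + W}{3} = 7 - \left(\frac{23}{15} + \frac{W}{3}\right) = \frac{82}{15} - \frac{W}{3}$)
$47 \left(G{\left(6,4 \right)} - 132\right) = 47 \left(\left(\frac{82}{15} - 2\right) - 132\right) = 47 \left(\frac{52}{15} - 132\right) = 47 \left(- \frac{1928}{15}\right) = - \frac{90616}{15}$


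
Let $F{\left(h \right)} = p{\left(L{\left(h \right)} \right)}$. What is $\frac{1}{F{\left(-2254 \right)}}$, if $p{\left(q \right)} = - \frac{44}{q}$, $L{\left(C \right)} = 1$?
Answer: $- \frac{1}{44} \approx -0.022727$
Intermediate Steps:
$F{\left(h \right)} = -44$ ($F{\left(h \right)} = - \frac{44}{1} = \left(-44\right) 1 = -44$)
$\frac{1}{F{\left(-2254 \right)}} = \frac{1}{-44} = - \frac{1}{44}$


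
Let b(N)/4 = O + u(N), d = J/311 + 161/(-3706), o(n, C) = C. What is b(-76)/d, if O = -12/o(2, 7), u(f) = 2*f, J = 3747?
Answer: -4960644064/96854177 ≈ -51.218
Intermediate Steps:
d = 13836311/1152566 (d = 3747/311 + 161/(-3706) = 3747*(1/311) + 161*(-1/3706) = 3747/311 - 161/3706 = 13836311/1152566 ≈ 12.005)
O = -12/7 ≈ -1.7143
b(N) = -48/7 + 8*N (b(N) = 4*(-12/7 + 2*N) = -48/7 + 8*N)
b(-76)/d = (-48/7 + 8*(-76))/(13836311/1152566) = (-48/7 - 608)*(1152566/13836311) = -4304/7*1152566/13836311 = -4960644064/96854177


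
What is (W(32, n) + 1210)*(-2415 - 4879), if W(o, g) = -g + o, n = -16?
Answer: -9175852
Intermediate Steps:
W(o, g) = o - g
(W(32, n) + 1210)*(-2415 - 4879) = ((32 - 1*(-16)) + 1210)*(-2415 - 4879) = ((32 + 16) + 1210)*(-7294) = (48 + 1210)*(-7294) = 1258*(-7294) = -9175852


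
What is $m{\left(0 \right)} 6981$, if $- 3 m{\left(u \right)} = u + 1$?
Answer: $-2327$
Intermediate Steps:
$m{\left(u \right)} = - \frac{1}{3} - \frac{u}{3}$ ($m{\left(u \right)} = - \frac{u + 1}{3} = - \frac{1 + u}{3} = - \frac{1}{3} - \frac{u}{3}$)
$m{\left(0 \right)} 6981 = \left(- \frac{1}{3} - 0\right) 6981 = \left(- \frac{1}{3} + 0\right) 6981 = \left(- \frac{1}{3}\right) 6981 = -2327$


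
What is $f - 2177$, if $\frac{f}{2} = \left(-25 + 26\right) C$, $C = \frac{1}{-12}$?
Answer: $- \frac{13063}{6} \approx -2177.2$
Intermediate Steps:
$C = - \frac{1}{12} \approx -0.083333$
$f = - \frac{1}{6}$ ($f = 2 \left(-25 + 26\right) \left(- \frac{1}{12}\right) = 2 \cdot 1 \left(- \frac{1}{12}\right) = 2 \left(- \frac{1}{12}\right) = - \frac{1}{6} \approx -0.16667$)
$f - 2177 = - \frac{1}{6} - 2177 = - \frac{13063}{6}$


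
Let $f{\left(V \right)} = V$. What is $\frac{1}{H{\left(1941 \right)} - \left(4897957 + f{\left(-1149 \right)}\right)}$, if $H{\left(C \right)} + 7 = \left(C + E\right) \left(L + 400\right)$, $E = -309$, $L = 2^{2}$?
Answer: $- \frac{1}{4237487} \approx -2.3599 \cdot 10^{-7}$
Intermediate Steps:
$L = 4$
$H{\left(C \right)} = -124843 + 404 C$ ($H{\left(C \right)} = -7 + \left(C - 309\right) \left(4 + 400\right) = -7 + \left(-309 + C\right) 404 = -7 + \left(-124836 + 404 C\right) = -124843 + 404 C$)
$\frac{1}{H{\left(1941 \right)} - \left(4897957 + f{\left(-1149 \right)}\right)} = \frac{1}{\left(-124843 + 404 \cdot 1941\right) - 4896808} = \frac{1}{\left(-124843 + 784164\right) + \left(-4897957 + 1149\right)} = \frac{1}{659321 - 4896808} = \frac{1}{-4237487} = - \frac{1}{4237487}$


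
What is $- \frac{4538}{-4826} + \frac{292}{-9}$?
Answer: $- \frac{684175}{21717} \approx -31.504$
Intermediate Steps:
$- \frac{4538}{-4826} + \frac{292}{-9} = \left(-4538\right) \left(- \frac{1}{4826}\right) + 292 \left(- \frac{1}{9}\right) = \frac{2269}{2413} - \frac{292}{9} = - \frac{684175}{21717}$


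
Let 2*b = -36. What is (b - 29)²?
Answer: 2209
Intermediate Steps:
b = -18 (b = (½)*(-36) = -18)
(b - 29)² = (-18 - 29)² = (-47)² = 2209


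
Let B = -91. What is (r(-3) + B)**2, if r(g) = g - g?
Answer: 8281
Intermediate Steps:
r(g) = 0
(r(-3) + B)**2 = (0 - 91)**2 = (-91)**2 = 8281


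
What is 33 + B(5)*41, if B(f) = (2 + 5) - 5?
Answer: 115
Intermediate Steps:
B(f) = 2 (B(f) = 7 - 5 = 2)
33 + B(5)*41 = 33 + 2*41 = 33 + 82 = 115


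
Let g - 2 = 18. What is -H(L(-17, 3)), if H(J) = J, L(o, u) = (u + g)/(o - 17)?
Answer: 23/34 ≈ 0.67647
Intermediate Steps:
g = 20 (g = 2 + 18 = 20)
L(o, u) = (20 + u)/(-17 + o) (L(o, u) = (u + 20)/(o - 17) = (20 + u)/(-17 + o))
-H(L(-17, 3)) = -(20 + 3)/(-17 - 17) = -23/(-34) = -(-1)*23/34 = -1*(-23/34) = 23/34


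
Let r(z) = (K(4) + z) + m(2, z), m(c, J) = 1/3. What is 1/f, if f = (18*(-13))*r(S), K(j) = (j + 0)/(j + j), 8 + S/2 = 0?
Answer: 1/3549 ≈ 0.00028177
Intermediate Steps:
S = -16 (S = -16 + 2*0 = -16 + 0 = -16)
m(c, J) = ⅓
K(j) = ½ (K(j) = j/((2*j)) = j*(1/(2*j)) = ½)
r(z) = ⅚ + z (r(z) = (½ + z) + ⅓ = ⅚ + z)
f = 3549 (f = (18*(-13))*(⅚ - 16) = -234*(-91/6) = 3549)
1/f = 1/3549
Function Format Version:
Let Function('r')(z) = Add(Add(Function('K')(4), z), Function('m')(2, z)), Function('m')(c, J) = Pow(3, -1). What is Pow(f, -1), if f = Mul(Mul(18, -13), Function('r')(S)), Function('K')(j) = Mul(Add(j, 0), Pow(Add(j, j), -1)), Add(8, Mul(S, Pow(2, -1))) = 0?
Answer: Rational(1, 3549) ≈ 0.00028177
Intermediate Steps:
S = -16 (S = Add(-16, Mul(2, 0)) = Add(-16, 0) = -16)
Function('m')(c, J) = Rational(1, 3)
Function('K')(j) = Rational(1, 2) (Function('K')(j) = Mul(j, Pow(Mul(2, j), -1)) = Mul(j, Mul(Rational(1, 2), Pow(j, -1))) = Rational(1, 2))
Function('r')(z) = Add(Rational(5, 6), z) (Function('r')(z) = Add(Add(Rational(1, 2), z), Rational(1, 3)) = Add(Rational(5, 6), z))
f = 3549 (f = Mul(Mul(18, -13), Add(Rational(5, 6), -16)) = Mul(-234, Rational(-91, 6)) = 3549)
Pow(f, -1) = Pow(3549, -1) = Rational(1, 3549)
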